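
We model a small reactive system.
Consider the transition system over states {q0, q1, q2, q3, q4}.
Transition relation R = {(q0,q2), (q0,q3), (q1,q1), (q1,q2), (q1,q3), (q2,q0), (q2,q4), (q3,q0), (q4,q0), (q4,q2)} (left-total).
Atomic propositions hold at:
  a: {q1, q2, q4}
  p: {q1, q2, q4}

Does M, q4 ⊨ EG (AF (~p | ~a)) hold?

No

Sat(~p) = {q0, q3}
Sat(~a) = {q0, q3}
Sat(~p | ~a) = {q0, q3}
AF (~p | ~a): least fixpoint, start Z0 = {q0, q3}, add states with every successor in Z. Already a fixed point.
Sat(AF (~p | ~a)) = {q0, q3}
EG (AF (~p | ~a)): greatest fixpoint, start Z0 = {q0, q3}, keep only states in Sat with some successor in Z. Already a fixed point.
Sat(EG (AF (~p | ~a))) = {q0, q3}
q4 ∉ Sat(EG (AF (~p | ~a))) = {q0, q3}, so the formula does not hold at q4.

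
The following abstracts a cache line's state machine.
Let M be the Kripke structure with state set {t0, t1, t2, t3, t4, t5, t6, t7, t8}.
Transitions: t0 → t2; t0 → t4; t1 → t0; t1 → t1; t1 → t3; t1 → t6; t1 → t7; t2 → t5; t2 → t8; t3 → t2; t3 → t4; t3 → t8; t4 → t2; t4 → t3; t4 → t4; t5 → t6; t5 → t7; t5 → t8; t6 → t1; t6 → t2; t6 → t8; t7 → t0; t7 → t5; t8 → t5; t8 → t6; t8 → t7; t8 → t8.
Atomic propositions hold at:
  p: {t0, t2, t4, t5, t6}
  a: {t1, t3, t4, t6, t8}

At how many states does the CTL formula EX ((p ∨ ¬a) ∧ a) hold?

Sat(¬a) = {t0, t2, t5, t7}
Sat(p ∨ ¬a) = {t0, t2, t4, t5, t6, t7}
Sat((p ∨ ¬a) ∧ a) = {t4, t6}
Sat(EX ((p ∨ ¬a) ∧ a)) = {s : some successor in {t4, t6}} = {t0, t1, t3, t4, t5, t8}
|Sat(EX ((p ∨ ¬a) ∧ a))| = |{t0, t1, t3, t4, t5, t8}| = 6.

6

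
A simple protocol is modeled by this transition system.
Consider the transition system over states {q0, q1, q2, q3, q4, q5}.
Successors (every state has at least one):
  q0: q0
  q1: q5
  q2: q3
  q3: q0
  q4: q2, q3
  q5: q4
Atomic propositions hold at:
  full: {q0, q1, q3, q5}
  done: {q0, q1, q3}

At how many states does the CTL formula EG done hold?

2

EG done: greatest fixpoint, start Z0 = {q0, q1, q3}, keep only states in Sat with some successor in Z. Z1 = {q0, q3}; fixed.
Sat(EG done) = {q0, q3}
|Sat(EG done)| = |{q0, q3}| = 2.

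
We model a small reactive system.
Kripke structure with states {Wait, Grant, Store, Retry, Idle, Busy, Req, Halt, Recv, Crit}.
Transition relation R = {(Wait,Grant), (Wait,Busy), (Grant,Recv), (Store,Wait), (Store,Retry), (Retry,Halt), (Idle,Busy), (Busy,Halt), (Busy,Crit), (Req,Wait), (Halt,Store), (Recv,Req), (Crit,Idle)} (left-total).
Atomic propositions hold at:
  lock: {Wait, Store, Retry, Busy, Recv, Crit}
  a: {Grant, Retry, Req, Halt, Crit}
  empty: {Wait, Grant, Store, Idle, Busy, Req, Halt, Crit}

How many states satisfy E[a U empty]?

E[a U empty]: least fixpoint, start Z0 = Sat(empty) = {Wait, Grant, Store, Idle, Busy, Req, Halt, Crit}, add states in Sat(a) with some successor in Z. Z1 = {Wait, Grant, Store, Retry, Idle, Busy, Req, Halt, Crit}; fixed.
Sat(E[a U empty]) = {Wait, Grant, Store, Retry, Idle, Busy, Req, Halt, Crit}
|Sat(E[a U empty])| = |{Wait, Grant, Store, Retry, Idle, Busy, Req, Halt, Crit}| = 9.

9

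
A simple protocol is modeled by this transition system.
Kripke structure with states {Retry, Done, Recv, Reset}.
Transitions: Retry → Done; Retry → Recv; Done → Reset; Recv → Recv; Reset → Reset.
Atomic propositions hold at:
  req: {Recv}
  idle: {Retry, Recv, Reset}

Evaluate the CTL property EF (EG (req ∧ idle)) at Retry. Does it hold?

Sat(req ∧ idle) = {Recv}
EG (req ∧ idle): greatest fixpoint, start Z0 = {Recv}, keep only states in Sat with some successor in Z. Already a fixed point.
Sat(EG (req ∧ idle)) = {Recv}
EF (EG (req ∧ idle)): least fixpoint, start Z0 = {Recv}, add states with some successor in Z. Z1 = {Retry, Recv}; fixed.
Sat(EF (EG (req ∧ idle))) = {Retry, Recv}
Retry ∈ Sat(EF (EG (req ∧ idle))) = {Retry, Recv}, so the formula holds at Retry.

Yes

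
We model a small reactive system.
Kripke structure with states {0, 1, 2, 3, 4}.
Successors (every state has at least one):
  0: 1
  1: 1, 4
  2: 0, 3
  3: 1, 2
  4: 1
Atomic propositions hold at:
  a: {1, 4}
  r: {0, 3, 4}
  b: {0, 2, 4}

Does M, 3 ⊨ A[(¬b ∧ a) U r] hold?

Yes

Sat(¬b) = {1, 3}
Sat(¬b ∧ a) = {1}
A[(¬b ∧ a) U r]: least fixpoint, start Z0 = Sat(r) = {0, 3, 4}, add states in Sat(¬b ∧ a) with every successor in Z. Already a fixed point.
Sat(A[(¬b ∧ a) U r]) = {0, 3, 4}
3 ∈ Sat(A[(¬b ∧ a) U r]) = {0, 3, 4}, so the formula holds at 3.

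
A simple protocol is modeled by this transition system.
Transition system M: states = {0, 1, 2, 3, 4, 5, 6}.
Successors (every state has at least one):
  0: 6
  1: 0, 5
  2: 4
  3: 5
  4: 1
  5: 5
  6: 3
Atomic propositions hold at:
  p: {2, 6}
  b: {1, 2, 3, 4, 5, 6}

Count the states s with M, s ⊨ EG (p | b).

Sat(p | b) = {1, 2, 3, 4, 5, 6}
EG (p | b): greatest fixpoint, start Z0 = {1, 2, 3, 4, 5, 6}, keep only states in Sat with some successor in Z. Already a fixed point.
Sat(EG (p | b)) = {1, 2, 3, 4, 5, 6}
|Sat(EG (p | b))| = |{1, 2, 3, 4, 5, 6}| = 6.

6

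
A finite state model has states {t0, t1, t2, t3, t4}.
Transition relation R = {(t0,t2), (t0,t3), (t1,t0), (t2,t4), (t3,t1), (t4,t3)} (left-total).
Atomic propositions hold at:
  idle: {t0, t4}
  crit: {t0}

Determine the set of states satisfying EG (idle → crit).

{t0, t1, t3}

Sat(idle → crit) = {t0, t1, t2, t3}
EG (idle → crit): greatest fixpoint, start Z0 = {t0, t1, t2, t3}, keep only states in Sat with some successor in Z. Z1 = {t0, t1, t3}; fixed.
Sat(EG (idle → crit)) = {t0, t1, t3}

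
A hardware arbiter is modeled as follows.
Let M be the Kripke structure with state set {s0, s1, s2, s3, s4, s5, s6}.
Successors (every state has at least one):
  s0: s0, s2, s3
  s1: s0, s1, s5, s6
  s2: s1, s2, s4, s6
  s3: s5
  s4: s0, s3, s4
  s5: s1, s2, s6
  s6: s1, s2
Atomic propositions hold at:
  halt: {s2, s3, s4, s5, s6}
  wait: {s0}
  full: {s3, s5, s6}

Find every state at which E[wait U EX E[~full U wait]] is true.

Sat(~full) = {s0, s1, s2, s4}
E[~full U wait]: least fixpoint, start Z0 = Sat(wait) = {s0}, add states in Sat(~full) with some successor in Z. Z1 = {s0, s1, s4}; Z2 = {s0, s1, s2, s4}; fixed.
Sat(E[~full U wait]) = {s0, s1, s2, s4}
Sat(EX E[~full U wait]) = {s : some successor in {s0, s1, s2, s4}} = {s0, s1, s2, s4, s5, s6}
E[wait U EX E[~full U wait]]: least fixpoint, start Z0 = Sat(EX E[~full U wait]) = {s0, s1, s2, s4, s5, s6}, add states in Sat(wait) with some successor in Z. Already a fixed point.
Sat(E[wait U EX E[~full U wait]]) = {s0, s1, s2, s4, s5, s6}

{s0, s1, s2, s4, s5, s6}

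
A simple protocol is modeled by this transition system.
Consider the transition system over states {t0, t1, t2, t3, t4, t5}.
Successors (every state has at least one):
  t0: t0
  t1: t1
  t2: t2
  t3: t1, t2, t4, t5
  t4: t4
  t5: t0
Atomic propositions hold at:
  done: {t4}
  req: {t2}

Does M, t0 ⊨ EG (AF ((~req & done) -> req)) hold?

Sat(~req) = {t0, t1, t3, t4, t5}
Sat(~req & done) = {t4}
Sat((~req & done) -> req) = {t0, t1, t2, t3, t5}
AF ((~req & done) -> req): least fixpoint, start Z0 = {t0, t1, t2, t3, t5}, add states with every successor in Z. Already a fixed point.
Sat(AF ((~req & done) -> req)) = {t0, t1, t2, t3, t5}
EG (AF ((~req & done) -> req)): greatest fixpoint, start Z0 = {t0, t1, t2, t3, t5}, keep only states in Sat with some successor in Z. Already a fixed point.
Sat(EG (AF ((~req & done) -> req))) = {t0, t1, t2, t3, t5}
t0 ∈ Sat(EG (AF ((~req & done) -> req))) = {t0, t1, t2, t3, t5}, so the formula holds at t0.

Yes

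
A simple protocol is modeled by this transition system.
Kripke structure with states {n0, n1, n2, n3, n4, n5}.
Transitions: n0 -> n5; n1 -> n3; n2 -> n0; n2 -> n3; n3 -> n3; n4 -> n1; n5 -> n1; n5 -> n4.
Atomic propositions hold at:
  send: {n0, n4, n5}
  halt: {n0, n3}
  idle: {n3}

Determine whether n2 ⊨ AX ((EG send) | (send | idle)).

EG send: greatest fixpoint, start Z0 = {n0, n4, n5}, keep only states in Sat with some successor in Z. Z1 = {n0, n5}; Z2 = {n0}; Z3 = ∅; fixed.
Sat(EG send) = ∅
Sat(send | idle) = {n0, n3, n4, n5}
Sat((EG send) | (send | idle)) = {n0, n3, n4, n5}
Sat(AX ((EG send) | (send | idle))) = {s : every successor in {n0, n3, n4, n5}} = {n0, n1, n2, n3}
n2 ∈ Sat(AX ((EG send) | (send | idle))) = {n0, n1, n2, n3}, so the formula holds at n2.

Yes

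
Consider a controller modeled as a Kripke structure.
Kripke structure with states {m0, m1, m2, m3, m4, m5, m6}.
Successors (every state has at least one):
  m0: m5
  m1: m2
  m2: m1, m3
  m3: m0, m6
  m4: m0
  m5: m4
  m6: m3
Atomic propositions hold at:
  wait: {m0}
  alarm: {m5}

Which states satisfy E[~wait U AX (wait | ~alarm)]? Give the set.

Sat(~wait) = {m1, m2, m3, m4, m5, m6}
Sat(~alarm) = {m0, m1, m2, m3, m4, m6}
Sat(wait | ~alarm) = {m0, m1, m2, m3, m4, m6}
Sat(AX (wait | ~alarm)) = {s : every successor in {m0, m1, m2, m3, m4, m6}} = {m1, m2, m3, m4, m5, m6}
E[~wait U AX (wait | ~alarm)]: least fixpoint, start Z0 = Sat(AX (wait | ~alarm)) = {m1, m2, m3, m4, m5, m6}, add states in Sat(~wait) with some successor in Z. Already a fixed point.
Sat(E[~wait U AX (wait | ~alarm)]) = {m1, m2, m3, m4, m5, m6}

{m1, m2, m3, m4, m5, m6}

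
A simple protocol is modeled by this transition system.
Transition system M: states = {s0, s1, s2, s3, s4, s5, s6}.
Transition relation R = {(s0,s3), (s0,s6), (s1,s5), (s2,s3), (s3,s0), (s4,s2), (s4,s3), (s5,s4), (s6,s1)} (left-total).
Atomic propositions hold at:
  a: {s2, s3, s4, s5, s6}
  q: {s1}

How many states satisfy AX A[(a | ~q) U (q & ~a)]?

Sat(~q) = {s0, s2, s3, s4, s5, s6}
Sat(a | ~q) = {s0, s2, s3, s4, s5, s6}
Sat(~a) = {s0, s1}
Sat(q & ~a) = {s1}
A[(a | ~q) U (q & ~a)]: least fixpoint, start Z0 = Sat((q & ~a)) = {s1}, add states in Sat(a | ~q) with every successor in Z. Z1 = {s1, s6}; fixed.
Sat(A[(a | ~q) U (q & ~a)]) = {s1, s6}
Sat(AX A[(a | ~q) U (q & ~a)]) = {s : every successor in {s1, s6}} = {s6}
|Sat(AX A[(a | ~q) U (q & ~a)])| = |{s6}| = 1.

1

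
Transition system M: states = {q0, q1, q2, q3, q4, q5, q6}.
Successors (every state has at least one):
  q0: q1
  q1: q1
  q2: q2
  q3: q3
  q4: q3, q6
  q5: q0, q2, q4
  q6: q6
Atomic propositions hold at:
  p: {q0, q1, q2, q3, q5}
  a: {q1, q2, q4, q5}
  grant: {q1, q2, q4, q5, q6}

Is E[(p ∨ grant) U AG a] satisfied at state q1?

Sat(p ∨ grant) = {q0, q1, q2, q3, q4, q5, q6}
AG a: greatest fixpoint, start Z0 = {q1, q2, q4, q5}, keep only states in Sat with every successor in Z. Z1 = {q1, q2}; fixed.
Sat(AG a) = {q1, q2}
E[(p ∨ grant) U AG a]: least fixpoint, start Z0 = Sat(AG a) = {q1, q2}, add states in Sat(p ∨ grant) with some successor in Z. Z1 = {q0, q1, q2, q5}; fixed.
Sat(E[(p ∨ grant) U AG a]) = {q0, q1, q2, q5}
q1 ∈ Sat(E[(p ∨ grant) U AG a]) = {q0, q1, q2, q5}, so the formula holds at q1.

Yes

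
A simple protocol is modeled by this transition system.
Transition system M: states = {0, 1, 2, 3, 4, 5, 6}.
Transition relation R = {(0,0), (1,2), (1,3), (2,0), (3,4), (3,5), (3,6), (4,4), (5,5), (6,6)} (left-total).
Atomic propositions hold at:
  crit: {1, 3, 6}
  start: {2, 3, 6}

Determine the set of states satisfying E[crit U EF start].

{1, 2, 3, 6}

EF start: least fixpoint, start Z0 = {2, 3, 6}, add states with some successor in Z. Z1 = {1, 2, 3, 6}; fixed.
Sat(EF start) = {1, 2, 3, 6}
E[crit U EF start]: least fixpoint, start Z0 = Sat(EF start) = {1, 2, 3, 6}, add states in Sat(crit) with some successor in Z. Already a fixed point.
Sat(E[crit U EF start]) = {1, 2, 3, 6}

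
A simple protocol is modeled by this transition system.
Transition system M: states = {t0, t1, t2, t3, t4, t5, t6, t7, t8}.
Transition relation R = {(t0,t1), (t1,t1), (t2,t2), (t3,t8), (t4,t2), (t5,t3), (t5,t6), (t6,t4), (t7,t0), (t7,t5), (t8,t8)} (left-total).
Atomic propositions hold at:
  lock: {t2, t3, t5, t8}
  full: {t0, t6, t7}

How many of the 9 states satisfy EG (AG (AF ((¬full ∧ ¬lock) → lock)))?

6

Sat(¬full) = {t1, t2, t3, t4, t5, t8}
Sat(¬lock) = {t0, t1, t4, t6, t7}
Sat(¬full ∧ ¬lock) = {t1, t4}
Sat((¬full ∧ ¬lock) → lock) = {t0, t2, t3, t5, t6, t7, t8}
AF ((¬full ∧ ¬lock) → lock): least fixpoint, start Z0 = {t0, t2, t3, t5, t6, t7, t8}, add states with every successor in Z. Z1 = {t0, t2, t3, t4, t5, t6, t7, t8}; fixed.
Sat(AF ((¬full ∧ ¬lock) → lock)) = {t0, t2, t3, t4, t5, t6, t7, t8}
AG (AF ((¬full ∧ ¬lock) → lock)): greatest fixpoint, start Z0 = {t0, t2, t3, t4, t5, t6, t7, t8}, keep only states in Sat with every successor in Z. Z1 = {t2, t3, t4, t5, t6, t7, t8}; Z2 = {t2, t3, t4, t5, t6, t8}; fixed.
Sat(AG (AF ((¬full ∧ ¬lock) → lock))) = {t2, t3, t4, t5, t6, t8}
EG (AG (AF ((¬full ∧ ¬lock) → lock))): greatest fixpoint, start Z0 = {t2, t3, t4, t5, t6, t8}, keep only states in Sat with some successor in Z. Already a fixed point.
Sat(EG (AG (AF ((¬full ∧ ¬lock) → lock)))) = {t2, t3, t4, t5, t6, t8}
|Sat(EG (AG (AF ((¬full ∧ ¬lock) → lock))))| = |{t2, t3, t4, t5, t6, t8}| = 6.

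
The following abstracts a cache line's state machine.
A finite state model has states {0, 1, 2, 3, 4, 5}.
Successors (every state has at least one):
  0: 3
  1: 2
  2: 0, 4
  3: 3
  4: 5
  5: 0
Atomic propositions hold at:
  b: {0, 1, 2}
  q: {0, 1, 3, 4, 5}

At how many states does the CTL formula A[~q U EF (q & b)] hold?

Sat(~q) = {2}
Sat(q & b) = {0, 1}
EF (q & b): least fixpoint, start Z0 = {0, 1}, add states with some successor in Z. Z1 = {0, 1, 2, 5}; Z2 = {0, 1, 2, 4, 5}; fixed.
Sat(EF (q & b)) = {0, 1, 2, 4, 5}
A[~q U EF (q & b)]: least fixpoint, start Z0 = Sat(EF (q & b)) = {0, 1, 2, 4, 5}, add states in Sat(~q) with every successor in Z. Already a fixed point.
Sat(A[~q U EF (q & b)]) = {0, 1, 2, 4, 5}
|Sat(A[~q U EF (q & b)])| = |{0, 1, 2, 4, 5}| = 5.

5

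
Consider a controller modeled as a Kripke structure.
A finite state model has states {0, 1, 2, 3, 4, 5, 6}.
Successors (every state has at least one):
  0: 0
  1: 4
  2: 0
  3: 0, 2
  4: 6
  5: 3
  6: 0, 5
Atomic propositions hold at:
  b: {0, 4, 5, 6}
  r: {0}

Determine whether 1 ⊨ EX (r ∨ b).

Sat(r ∨ b) = {0, 4, 5, 6}
Sat(EX (r ∨ b)) = {s : some successor in {0, 4, 5, 6}} = {0, 1, 2, 3, 4, 6}
1 ∈ Sat(EX (r ∨ b)) = {0, 1, 2, 3, 4, 6}, so the formula holds at 1.

Yes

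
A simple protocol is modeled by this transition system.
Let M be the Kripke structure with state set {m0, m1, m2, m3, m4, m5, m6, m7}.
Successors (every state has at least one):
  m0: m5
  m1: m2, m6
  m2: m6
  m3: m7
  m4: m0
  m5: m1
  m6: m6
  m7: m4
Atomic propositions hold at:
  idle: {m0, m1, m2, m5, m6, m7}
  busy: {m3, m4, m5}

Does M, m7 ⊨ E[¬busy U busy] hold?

Sat(¬busy) = {m0, m1, m2, m6, m7}
E[¬busy U busy]: least fixpoint, start Z0 = Sat(busy) = {m3, m4, m5}, add states in Sat(¬busy) with some successor in Z. Z1 = {m0, m3, m4, m5, m7}; fixed.
Sat(E[¬busy U busy]) = {m0, m3, m4, m5, m7}
m7 ∈ Sat(E[¬busy U busy]) = {m0, m3, m4, m5, m7}, so the formula holds at m7.

Yes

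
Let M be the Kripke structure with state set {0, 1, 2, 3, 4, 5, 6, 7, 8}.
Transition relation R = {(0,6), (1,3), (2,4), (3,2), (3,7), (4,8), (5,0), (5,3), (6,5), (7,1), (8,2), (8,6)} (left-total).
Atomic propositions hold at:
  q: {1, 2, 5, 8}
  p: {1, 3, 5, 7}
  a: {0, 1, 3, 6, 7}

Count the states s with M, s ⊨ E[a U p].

6

E[a U p]: least fixpoint, start Z0 = Sat(p) = {1, 3, 5, 7}, add states in Sat(a) with some successor in Z. Z1 = {1, 3, 5, 6, 7}; Z2 = {0, 1, 3, 5, 6, 7}; fixed.
Sat(E[a U p]) = {0, 1, 3, 5, 6, 7}
|Sat(E[a U p])| = |{0, 1, 3, 5, 6, 7}| = 6.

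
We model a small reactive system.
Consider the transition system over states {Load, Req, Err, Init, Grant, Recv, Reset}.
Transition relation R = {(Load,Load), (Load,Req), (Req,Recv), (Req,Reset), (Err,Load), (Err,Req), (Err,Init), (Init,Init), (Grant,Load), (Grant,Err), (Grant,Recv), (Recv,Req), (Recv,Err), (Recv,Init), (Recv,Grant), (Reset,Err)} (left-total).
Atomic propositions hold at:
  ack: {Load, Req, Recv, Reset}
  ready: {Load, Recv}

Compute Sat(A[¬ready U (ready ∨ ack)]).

{Load, Req, Recv, Reset}

Sat(¬ready) = {Req, Err, Init, Grant, Reset}
Sat(ready ∨ ack) = {Load, Req, Recv, Reset}
A[¬ready U (ready ∨ ack)]: least fixpoint, start Z0 = Sat((ready ∨ ack)) = {Load, Req, Recv, Reset}, add states in Sat(¬ready) with every successor in Z. Already a fixed point.
Sat(A[¬ready U (ready ∨ ack)]) = {Load, Req, Recv, Reset}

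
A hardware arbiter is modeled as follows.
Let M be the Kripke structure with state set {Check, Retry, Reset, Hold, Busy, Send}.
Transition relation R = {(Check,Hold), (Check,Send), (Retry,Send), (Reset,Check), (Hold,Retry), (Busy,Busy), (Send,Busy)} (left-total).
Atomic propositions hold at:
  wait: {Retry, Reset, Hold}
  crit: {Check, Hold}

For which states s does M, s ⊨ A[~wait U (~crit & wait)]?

Sat(~wait) = {Check, Busy, Send}
Sat(~crit) = {Retry, Reset, Busy, Send}
Sat(~crit & wait) = {Retry, Reset}
A[~wait U (~crit & wait)]: least fixpoint, start Z0 = Sat((~crit & wait)) = {Retry, Reset}, add states in Sat(~wait) with every successor in Z. Already a fixed point.
Sat(A[~wait U (~crit & wait)]) = {Retry, Reset}

{Retry, Reset}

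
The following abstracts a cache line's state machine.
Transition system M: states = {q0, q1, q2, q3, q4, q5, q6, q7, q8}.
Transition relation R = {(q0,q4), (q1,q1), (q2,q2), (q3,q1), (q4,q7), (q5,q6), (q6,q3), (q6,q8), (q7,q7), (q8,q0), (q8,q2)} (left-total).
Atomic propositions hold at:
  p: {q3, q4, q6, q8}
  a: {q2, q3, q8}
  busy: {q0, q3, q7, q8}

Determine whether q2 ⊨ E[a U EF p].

EF p: least fixpoint, start Z0 = {q3, q4, q6, q8}, add states with some successor in Z. Z1 = {q0, q3, q4, q5, q6, q8}; fixed.
Sat(EF p) = {q0, q3, q4, q5, q6, q8}
E[a U EF p]: least fixpoint, start Z0 = Sat(EF p) = {q0, q3, q4, q5, q6, q8}, add states in Sat(a) with some successor in Z. Already a fixed point.
Sat(E[a U EF p]) = {q0, q3, q4, q5, q6, q8}
q2 ∉ Sat(E[a U EF p]) = {q0, q3, q4, q5, q6, q8}, so the formula does not hold at q2.

No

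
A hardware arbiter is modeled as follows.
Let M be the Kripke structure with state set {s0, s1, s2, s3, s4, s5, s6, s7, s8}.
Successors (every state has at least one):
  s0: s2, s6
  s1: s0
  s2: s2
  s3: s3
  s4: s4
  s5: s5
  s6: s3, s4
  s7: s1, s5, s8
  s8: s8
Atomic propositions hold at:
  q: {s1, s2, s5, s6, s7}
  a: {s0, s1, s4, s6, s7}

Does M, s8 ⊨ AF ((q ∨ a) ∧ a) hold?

No

Sat(q ∨ a) = {s0, s1, s2, s4, s5, s6, s7}
Sat((q ∨ a) ∧ a) = {s0, s1, s4, s6, s7}
AF ((q ∨ a) ∧ a): least fixpoint, start Z0 = {s0, s1, s4, s6, s7}, add states with every successor in Z. Already a fixed point.
Sat(AF ((q ∨ a) ∧ a)) = {s0, s1, s4, s6, s7}
s8 ∉ Sat(AF ((q ∨ a) ∧ a)) = {s0, s1, s4, s6, s7}, so the formula does not hold at s8.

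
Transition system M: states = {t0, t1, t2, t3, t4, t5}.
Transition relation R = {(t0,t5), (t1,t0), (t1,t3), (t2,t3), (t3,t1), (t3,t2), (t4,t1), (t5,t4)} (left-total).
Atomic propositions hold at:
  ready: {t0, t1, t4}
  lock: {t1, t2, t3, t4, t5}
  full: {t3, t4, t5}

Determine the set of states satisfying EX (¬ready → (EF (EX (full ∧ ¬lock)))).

{t1, t3, t4, t5}

Sat(¬ready) = {t2, t3, t5}
Sat(¬lock) = {t0}
Sat(full ∧ ¬lock) = ∅
Sat(EX (full ∧ ¬lock)) = {s : some successor in ∅} = ∅
EF (EX (full ∧ ¬lock)): least fixpoint, start Z0 = ∅, add states with some successor in Z. Already a fixed point.
Sat(EF (EX (full ∧ ¬lock))) = ∅
Sat(¬ready → (EF (EX (full ∧ ¬lock)))) = {t0, t1, t4}
Sat(EX (¬ready → (EF (EX (full ∧ ¬lock))))) = {s : some successor in {t0, t1, t4}} = {t1, t3, t4, t5}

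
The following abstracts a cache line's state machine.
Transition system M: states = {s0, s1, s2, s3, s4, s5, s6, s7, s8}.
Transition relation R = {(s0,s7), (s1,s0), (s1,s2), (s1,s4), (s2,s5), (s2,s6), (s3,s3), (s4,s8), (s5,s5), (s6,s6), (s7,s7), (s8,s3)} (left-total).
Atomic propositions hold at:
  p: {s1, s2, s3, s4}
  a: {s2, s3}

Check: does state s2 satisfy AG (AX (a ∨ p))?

Sat(a ∨ p) = {s1, s2, s3, s4}
Sat(AX (a ∨ p)) = {s : every successor in {s1, s2, s3, s4}} = {s3, s8}
AG (AX (a ∨ p)): greatest fixpoint, start Z0 = {s3, s8}, keep only states in Sat with every successor in Z. Already a fixed point.
Sat(AG (AX (a ∨ p))) = {s3, s8}
s2 ∉ Sat(AG (AX (a ∨ p))) = {s3, s8}, so the formula does not hold at s2.

No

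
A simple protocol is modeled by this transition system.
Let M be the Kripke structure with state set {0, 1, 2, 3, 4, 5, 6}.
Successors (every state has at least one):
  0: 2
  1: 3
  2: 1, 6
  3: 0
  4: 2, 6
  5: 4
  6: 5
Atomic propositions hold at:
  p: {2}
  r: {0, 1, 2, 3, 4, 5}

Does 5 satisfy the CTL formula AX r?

Sat(AX r) = {s : every successor in {0, 1, 2, 3, 4, 5}} = {0, 1, 3, 5, 6}
5 ∈ Sat(AX r) = {0, 1, 3, 5, 6}, so the formula holds at 5.

Yes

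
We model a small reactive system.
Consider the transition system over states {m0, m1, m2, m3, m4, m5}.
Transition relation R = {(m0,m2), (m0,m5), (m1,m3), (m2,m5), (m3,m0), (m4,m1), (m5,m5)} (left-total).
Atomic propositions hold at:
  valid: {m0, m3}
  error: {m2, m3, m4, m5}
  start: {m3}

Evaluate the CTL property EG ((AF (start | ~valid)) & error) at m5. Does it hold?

Sat(~valid) = {m1, m2, m4, m5}
Sat(start | ~valid) = {m1, m2, m3, m4, m5}
AF (start | ~valid): least fixpoint, start Z0 = {m1, m2, m3, m4, m5}, add states with every successor in Z. Z1 = {m0, m1, m2, m3, m4, m5}; fixed.
Sat(AF (start | ~valid)) = {m0, m1, m2, m3, m4, m5}
Sat((AF (start | ~valid)) & error) = {m2, m3, m4, m5}
EG ((AF (start | ~valid)) & error): greatest fixpoint, start Z0 = {m2, m3, m4, m5}, keep only states in Sat with some successor in Z. Z1 = {m2, m5}; fixed.
Sat(EG ((AF (start | ~valid)) & error)) = {m2, m5}
m5 ∈ Sat(EG ((AF (start | ~valid)) & error)) = {m2, m5}, so the formula holds at m5.

Yes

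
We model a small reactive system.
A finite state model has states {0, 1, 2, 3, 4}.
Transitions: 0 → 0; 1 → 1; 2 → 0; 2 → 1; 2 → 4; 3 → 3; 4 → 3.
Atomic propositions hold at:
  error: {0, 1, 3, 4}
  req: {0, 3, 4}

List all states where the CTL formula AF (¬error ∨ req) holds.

{0, 2, 3, 4}

Sat(¬error) = {2}
Sat(¬error ∨ req) = {0, 2, 3, 4}
AF (¬error ∨ req): least fixpoint, start Z0 = {0, 2, 3, 4}, add states with every successor in Z. Already a fixed point.
Sat(AF (¬error ∨ req)) = {0, 2, 3, 4}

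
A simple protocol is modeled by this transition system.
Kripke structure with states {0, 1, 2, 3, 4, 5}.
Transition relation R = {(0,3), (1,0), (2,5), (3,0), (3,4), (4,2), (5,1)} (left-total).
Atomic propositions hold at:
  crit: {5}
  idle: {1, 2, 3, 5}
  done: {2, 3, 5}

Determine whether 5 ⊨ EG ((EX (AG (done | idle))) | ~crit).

No

Sat(done | idle) = {1, 2, 3, 5}
AG (done | idle): greatest fixpoint, start Z0 = {1, 2, 3, 5}, keep only states in Sat with every successor in Z. Z1 = {2, 5}; Z2 = {2}; Z3 = ∅; fixed.
Sat(AG (done | idle)) = ∅
Sat(EX (AG (done | idle))) = {s : some successor in ∅} = ∅
Sat(~crit) = {0, 1, 2, 3, 4}
Sat((EX (AG (done | idle))) | ~crit) = {0, 1, 2, 3, 4}
EG ((EX (AG (done | idle))) | ~crit): greatest fixpoint, start Z0 = {0, 1, 2, 3, 4}, keep only states in Sat with some successor in Z. Z1 = {0, 1, 3, 4}; Z2 = {0, 1, 3}; fixed.
Sat(EG ((EX (AG (done | idle))) | ~crit)) = {0, 1, 3}
5 ∉ Sat(EG ((EX (AG (done | idle))) | ~crit)) = {0, 1, 3}, so the formula does not hold at 5.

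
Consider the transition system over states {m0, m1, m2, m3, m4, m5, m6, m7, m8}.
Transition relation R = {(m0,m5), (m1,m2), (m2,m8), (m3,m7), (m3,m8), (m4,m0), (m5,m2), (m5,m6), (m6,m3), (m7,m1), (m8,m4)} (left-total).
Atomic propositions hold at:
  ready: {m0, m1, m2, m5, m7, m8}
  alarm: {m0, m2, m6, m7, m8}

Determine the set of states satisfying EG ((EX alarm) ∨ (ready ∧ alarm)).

Sat(EX alarm) = {s : some successor in {m0, m2, m6, m7, m8}} = {m1, m2, m3, m4, m5}
Sat(ready ∧ alarm) = {m0, m2, m7, m8}
Sat((EX alarm) ∨ (ready ∧ alarm)) = {m0, m1, m2, m3, m4, m5, m7, m8}
EG ((EX alarm) ∨ (ready ∧ alarm)): greatest fixpoint, start Z0 = {m0, m1, m2, m3, m4, m5, m7, m8}, keep only states in Sat with some successor in Z. Already a fixed point.
Sat(EG ((EX alarm) ∨ (ready ∧ alarm))) = {m0, m1, m2, m3, m4, m5, m7, m8}

{m0, m1, m2, m3, m4, m5, m7, m8}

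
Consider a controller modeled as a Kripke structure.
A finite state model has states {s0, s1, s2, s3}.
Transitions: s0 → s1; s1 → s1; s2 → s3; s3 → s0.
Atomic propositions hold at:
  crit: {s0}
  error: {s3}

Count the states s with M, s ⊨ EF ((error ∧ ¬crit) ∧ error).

Sat(¬crit) = {s1, s2, s3}
Sat(error ∧ ¬crit) = {s3}
Sat((error ∧ ¬crit) ∧ error) = {s3}
EF ((error ∧ ¬crit) ∧ error): least fixpoint, start Z0 = {s3}, add states with some successor in Z. Z1 = {s2, s3}; fixed.
Sat(EF ((error ∧ ¬crit) ∧ error)) = {s2, s3}
|Sat(EF ((error ∧ ¬crit) ∧ error))| = |{s2, s3}| = 2.

2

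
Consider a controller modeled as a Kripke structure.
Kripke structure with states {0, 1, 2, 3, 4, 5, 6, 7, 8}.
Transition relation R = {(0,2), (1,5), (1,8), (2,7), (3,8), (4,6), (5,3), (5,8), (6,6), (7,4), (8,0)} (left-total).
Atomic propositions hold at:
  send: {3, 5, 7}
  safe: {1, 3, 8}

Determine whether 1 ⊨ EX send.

Yes

Sat(EX send) = {s : some successor in {3, 5, 7}} = {1, 2, 5}
1 ∈ Sat(EX send) = {1, 2, 5}, so the formula holds at 1.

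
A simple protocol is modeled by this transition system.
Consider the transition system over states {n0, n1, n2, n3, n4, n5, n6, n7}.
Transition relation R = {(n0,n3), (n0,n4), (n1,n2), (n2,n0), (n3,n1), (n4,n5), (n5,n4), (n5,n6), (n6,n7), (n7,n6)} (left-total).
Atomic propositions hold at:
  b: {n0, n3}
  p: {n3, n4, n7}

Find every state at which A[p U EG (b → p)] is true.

{n4, n5, n6, n7}

Sat(b → p) = {n1, n2, n3, n4, n5, n6, n7}
EG (b → p): greatest fixpoint, start Z0 = {n1, n2, n3, n4, n5, n6, n7}, keep only states in Sat with some successor in Z. Z1 = {n1, n3, n4, n5, n6, n7}; Z2 = {n3, n4, n5, n6, n7}; Z3 = {n4, n5, n6, n7}; fixed.
Sat(EG (b → p)) = {n4, n5, n6, n7}
A[p U EG (b → p)]: least fixpoint, start Z0 = Sat(EG (b → p)) = {n4, n5, n6, n7}, add states in Sat(p) with every successor in Z. Already a fixed point.
Sat(A[p U EG (b → p)]) = {n4, n5, n6, n7}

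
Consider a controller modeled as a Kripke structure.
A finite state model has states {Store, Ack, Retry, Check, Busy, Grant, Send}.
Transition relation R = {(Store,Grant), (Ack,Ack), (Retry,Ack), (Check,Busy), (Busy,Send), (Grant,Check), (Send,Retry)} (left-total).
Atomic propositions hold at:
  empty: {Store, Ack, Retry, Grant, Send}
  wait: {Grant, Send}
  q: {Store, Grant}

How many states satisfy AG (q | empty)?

Sat(q | empty) = {Store, Ack, Retry, Grant, Send}
AG (q | empty): greatest fixpoint, start Z0 = {Store, Ack, Retry, Grant, Send}, keep only states in Sat with every successor in Z. Z1 = {Store, Ack, Retry, Send}; Z2 = {Ack, Retry, Send}; fixed.
Sat(AG (q | empty)) = {Ack, Retry, Send}
|Sat(AG (q | empty))| = |{Ack, Retry, Send}| = 3.

3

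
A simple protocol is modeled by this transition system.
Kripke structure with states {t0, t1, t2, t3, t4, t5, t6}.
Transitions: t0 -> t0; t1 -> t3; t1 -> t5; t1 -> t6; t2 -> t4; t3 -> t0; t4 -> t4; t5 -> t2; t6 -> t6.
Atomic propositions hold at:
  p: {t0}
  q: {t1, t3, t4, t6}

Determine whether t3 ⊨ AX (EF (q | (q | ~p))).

No

Sat(~p) = {t1, t2, t3, t4, t5, t6}
Sat(q | ~p) = {t1, t2, t3, t4, t5, t6}
Sat(q | (q | ~p)) = {t1, t2, t3, t4, t5, t6}
EF (q | (q | ~p)): least fixpoint, start Z0 = {t1, t2, t3, t4, t5, t6}, add states with some successor in Z. Already a fixed point.
Sat(EF (q | (q | ~p))) = {t1, t2, t3, t4, t5, t6}
Sat(AX (EF (q | (q | ~p)))) = {s : every successor in {t1, t2, t3, t4, t5, t6}} = {t1, t2, t4, t5, t6}
t3 ∉ Sat(AX (EF (q | (q | ~p)))) = {t1, t2, t4, t5, t6}, so the formula does not hold at t3.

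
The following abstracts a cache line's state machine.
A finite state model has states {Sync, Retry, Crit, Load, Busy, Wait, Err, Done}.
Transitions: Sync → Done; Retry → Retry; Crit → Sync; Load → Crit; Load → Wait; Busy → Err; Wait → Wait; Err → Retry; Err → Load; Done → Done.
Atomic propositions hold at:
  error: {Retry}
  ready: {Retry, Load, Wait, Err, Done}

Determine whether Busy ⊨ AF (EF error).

EF error: least fixpoint, start Z0 = {Retry}, add states with some successor in Z. Z1 = {Retry, Err}; Z2 = {Retry, Busy, Err}; fixed.
Sat(EF error) = {Retry, Busy, Err}
AF (EF error): least fixpoint, start Z0 = {Retry, Busy, Err}, add states with every successor in Z. Already a fixed point.
Sat(AF (EF error)) = {Retry, Busy, Err}
Busy ∈ Sat(AF (EF error)) = {Retry, Busy, Err}, so the formula holds at Busy.

Yes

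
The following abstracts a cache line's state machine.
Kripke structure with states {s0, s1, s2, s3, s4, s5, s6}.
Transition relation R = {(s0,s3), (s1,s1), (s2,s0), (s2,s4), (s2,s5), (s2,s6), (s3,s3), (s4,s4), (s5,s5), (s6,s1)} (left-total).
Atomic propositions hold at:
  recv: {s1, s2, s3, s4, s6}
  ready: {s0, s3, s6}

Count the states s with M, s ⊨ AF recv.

6

AF recv: least fixpoint, start Z0 = {s1, s2, s3, s4, s6}, add states with every successor in Z. Z1 = {s0, s1, s2, s3, s4, s6}; fixed.
Sat(AF recv) = {s0, s1, s2, s3, s4, s6}
|Sat(AF recv)| = |{s0, s1, s2, s3, s4, s6}| = 6.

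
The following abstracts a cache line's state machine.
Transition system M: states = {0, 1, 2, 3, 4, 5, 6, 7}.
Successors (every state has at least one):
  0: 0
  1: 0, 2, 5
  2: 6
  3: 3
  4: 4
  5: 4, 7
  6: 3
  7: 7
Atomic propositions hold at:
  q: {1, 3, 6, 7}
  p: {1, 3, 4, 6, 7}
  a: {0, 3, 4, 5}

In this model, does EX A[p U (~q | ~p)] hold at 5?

Sat(~q) = {0, 2, 4, 5}
Sat(~p) = {0, 2, 5}
Sat(~q | ~p) = {0, 2, 4, 5}
A[p U (~q | ~p)]: least fixpoint, start Z0 = Sat((~q | ~p)) = {0, 2, 4, 5}, add states in Sat(p) with every successor in Z. Z1 = {0, 1, 2, 4, 5}; fixed.
Sat(A[p U (~q | ~p)]) = {0, 1, 2, 4, 5}
Sat(EX A[p U (~q | ~p)]) = {s : some successor in {0, 1, 2, 4, 5}} = {0, 1, 4, 5}
5 ∈ Sat(EX A[p U (~q | ~p)]) = {0, 1, 4, 5}, so the formula holds at 5.

Yes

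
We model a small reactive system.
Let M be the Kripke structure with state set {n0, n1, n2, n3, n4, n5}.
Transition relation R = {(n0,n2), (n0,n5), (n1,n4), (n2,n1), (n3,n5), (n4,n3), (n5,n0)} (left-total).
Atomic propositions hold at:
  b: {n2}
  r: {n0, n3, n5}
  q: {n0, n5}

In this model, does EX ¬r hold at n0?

Sat(¬r) = {n1, n2, n4}
Sat(EX ¬r) = {s : some successor in {n1, n2, n4}} = {n0, n1, n2}
n0 ∈ Sat(EX ¬r) = {n0, n1, n2}, so the formula holds at n0.

Yes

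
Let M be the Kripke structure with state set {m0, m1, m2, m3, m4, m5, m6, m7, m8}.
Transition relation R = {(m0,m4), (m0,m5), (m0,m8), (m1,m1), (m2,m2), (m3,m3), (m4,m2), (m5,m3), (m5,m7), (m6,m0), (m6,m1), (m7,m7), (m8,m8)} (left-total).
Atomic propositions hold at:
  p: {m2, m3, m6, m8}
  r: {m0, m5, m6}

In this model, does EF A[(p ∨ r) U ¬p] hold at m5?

Yes

Sat(p ∨ r) = {m0, m2, m3, m5, m6, m8}
Sat(¬p) = {m0, m1, m4, m5, m7}
A[(p ∨ r) U ¬p]: least fixpoint, start Z0 = Sat(¬p) = {m0, m1, m4, m5, m7}, add states in Sat(p ∨ r) with every successor in Z. Z1 = {m0, m1, m4, m5, m6, m7}; fixed.
Sat(A[(p ∨ r) U ¬p]) = {m0, m1, m4, m5, m6, m7}
EF A[(p ∨ r) U ¬p]: least fixpoint, start Z0 = {m0, m1, m4, m5, m6, m7}, add states with some successor in Z. Already a fixed point.
Sat(EF A[(p ∨ r) U ¬p]) = {m0, m1, m4, m5, m6, m7}
m5 ∈ Sat(EF A[(p ∨ r) U ¬p]) = {m0, m1, m4, m5, m6, m7}, so the formula holds at m5.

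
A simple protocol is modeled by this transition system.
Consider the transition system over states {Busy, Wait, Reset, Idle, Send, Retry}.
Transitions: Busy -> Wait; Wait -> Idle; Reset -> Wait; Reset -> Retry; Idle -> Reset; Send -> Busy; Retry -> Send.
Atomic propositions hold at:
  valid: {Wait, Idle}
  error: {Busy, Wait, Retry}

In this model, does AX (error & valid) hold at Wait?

No

Sat(error & valid) = {Wait}
Sat(AX (error & valid)) = {s : every successor in {Wait}} = {Busy}
Wait ∉ Sat(AX (error & valid)) = {Busy}, so the formula does not hold at Wait.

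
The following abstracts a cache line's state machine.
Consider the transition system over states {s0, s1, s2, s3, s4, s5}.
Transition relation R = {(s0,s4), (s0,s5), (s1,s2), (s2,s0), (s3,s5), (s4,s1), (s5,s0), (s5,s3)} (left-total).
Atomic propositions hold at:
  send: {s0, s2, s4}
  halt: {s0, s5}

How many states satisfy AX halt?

2

Sat(AX halt) = {s : every successor in {s0, s5}} = {s2, s3}
|Sat(AX halt)| = |{s2, s3}| = 2.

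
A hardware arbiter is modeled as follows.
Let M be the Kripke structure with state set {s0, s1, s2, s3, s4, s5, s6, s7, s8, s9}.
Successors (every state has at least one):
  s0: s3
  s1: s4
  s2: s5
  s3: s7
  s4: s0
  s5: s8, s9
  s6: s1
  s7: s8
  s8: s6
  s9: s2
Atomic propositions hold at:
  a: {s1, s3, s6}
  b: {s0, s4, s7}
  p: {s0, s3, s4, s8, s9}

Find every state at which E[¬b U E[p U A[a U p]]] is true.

{s0, s1, s2, s3, s4, s5, s6, s8, s9}

Sat(¬b) = {s1, s2, s3, s5, s6, s8, s9}
A[a U p]: least fixpoint, start Z0 = Sat(p) = {s0, s3, s4, s8, s9}, add states in Sat(a) with every successor in Z. Z1 = {s0, s1, s3, s4, s8, s9}; Z2 = {s0, s1, s3, s4, s6, s8, s9}; fixed.
Sat(A[a U p]) = {s0, s1, s3, s4, s6, s8, s9}
E[p U A[a U p]]: least fixpoint, start Z0 = Sat(A[a U p]) = {s0, s1, s3, s4, s6, s8, s9}, add states in Sat(p) with some successor in Z. Already a fixed point.
Sat(E[p U A[a U p]]) = {s0, s1, s3, s4, s6, s8, s9}
E[¬b U E[p U A[a U p]]]: least fixpoint, start Z0 = Sat(E[p U A[a U p]]) = {s0, s1, s3, s4, s6, s8, s9}, add states in Sat(¬b) with some successor in Z. Z1 = {s0, s1, s3, s4, s5, s6, s8, s9}; Z2 = {s0, s1, s2, s3, s4, s5, s6, s8, s9}; fixed.
Sat(E[¬b U E[p U A[a U p]]]) = {s0, s1, s2, s3, s4, s5, s6, s8, s9}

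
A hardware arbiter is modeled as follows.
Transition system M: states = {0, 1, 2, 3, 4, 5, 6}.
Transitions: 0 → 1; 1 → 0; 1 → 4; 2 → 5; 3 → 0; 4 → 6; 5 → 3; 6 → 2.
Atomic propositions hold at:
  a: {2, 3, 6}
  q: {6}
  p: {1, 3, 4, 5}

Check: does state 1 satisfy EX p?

Sat(EX p) = {s : some successor in {1, 3, 4, 5}} = {0, 1, 2, 5}
1 ∈ Sat(EX p) = {0, 1, 2, 5}, so the formula holds at 1.

Yes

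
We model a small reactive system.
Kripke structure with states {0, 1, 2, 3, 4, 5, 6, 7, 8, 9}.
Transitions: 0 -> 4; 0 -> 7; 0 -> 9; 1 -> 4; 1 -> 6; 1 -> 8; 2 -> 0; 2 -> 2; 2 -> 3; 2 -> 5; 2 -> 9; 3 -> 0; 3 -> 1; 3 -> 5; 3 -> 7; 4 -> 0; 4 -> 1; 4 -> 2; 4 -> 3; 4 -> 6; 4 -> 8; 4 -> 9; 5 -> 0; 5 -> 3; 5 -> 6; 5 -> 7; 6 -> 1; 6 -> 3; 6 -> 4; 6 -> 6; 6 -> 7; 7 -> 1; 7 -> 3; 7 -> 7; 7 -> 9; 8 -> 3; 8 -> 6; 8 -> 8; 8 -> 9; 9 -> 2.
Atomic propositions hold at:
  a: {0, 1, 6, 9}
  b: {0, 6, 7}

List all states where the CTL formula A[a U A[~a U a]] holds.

Sat(~a) = {2, 3, 4, 5, 7, 8}
A[~a U a]: least fixpoint, start Z0 = Sat(a) = {0, 1, 6, 9}, add states in Sat(~a) with every successor in Z. Already a fixed point.
Sat(A[~a U a]) = {0, 1, 6, 9}
A[a U A[~a U a]]: least fixpoint, start Z0 = Sat(A[~a U a]) = {0, 1, 6, 9}, add states in Sat(a) with every successor in Z. Already a fixed point.
Sat(A[a U A[~a U a]]) = {0, 1, 6, 9}

{0, 1, 6, 9}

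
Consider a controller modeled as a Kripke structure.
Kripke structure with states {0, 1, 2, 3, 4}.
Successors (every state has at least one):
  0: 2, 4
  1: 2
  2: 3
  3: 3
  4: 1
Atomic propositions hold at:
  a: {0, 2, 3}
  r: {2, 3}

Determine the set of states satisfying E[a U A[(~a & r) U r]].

Sat(~a) = {1, 4}
Sat(~a & r) = ∅
A[(~a & r) U r]: least fixpoint, start Z0 = Sat(r) = {2, 3}, add states in Sat(~a & r) with every successor in Z. Already a fixed point.
Sat(A[(~a & r) U r]) = {2, 3}
E[a U A[(~a & r) U r]]: least fixpoint, start Z0 = Sat(A[(~a & r) U r]) = {2, 3}, add states in Sat(a) with some successor in Z. Z1 = {0, 2, 3}; fixed.
Sat(E[a U A[(~a & r) U r]]) = {0, 2, 3}

{0, 2, 3}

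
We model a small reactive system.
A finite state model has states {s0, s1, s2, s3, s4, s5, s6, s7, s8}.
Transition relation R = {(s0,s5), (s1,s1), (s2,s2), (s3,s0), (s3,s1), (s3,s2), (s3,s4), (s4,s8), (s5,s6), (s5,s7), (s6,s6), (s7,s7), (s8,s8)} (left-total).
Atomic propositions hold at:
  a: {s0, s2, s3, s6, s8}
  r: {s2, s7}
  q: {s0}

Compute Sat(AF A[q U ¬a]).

{s0, s1, s4, s5, s7}

Sat(¬a) = {s1, s4, s5, s7}
A[q U ¬a]: least fixpoint, start Z0 = Sat(¬a) = {s1, s4, s5, s7}, add states in Sat(q) with every successor in Z. Z1 = {s0, s1, s4, s5, s7}; fixed.
Sat(A[q U ¬a]) = {s0, s1, s4, s5, s7}
AF A[q U ¬a]: least fixpoint, start Z0 = {s0, s1, s4, s5, s7}, add states with every successor in Z. Already a fixed point.
Sat(AF A[q U ¬a]) = {s0, s1, s4, s5, s7}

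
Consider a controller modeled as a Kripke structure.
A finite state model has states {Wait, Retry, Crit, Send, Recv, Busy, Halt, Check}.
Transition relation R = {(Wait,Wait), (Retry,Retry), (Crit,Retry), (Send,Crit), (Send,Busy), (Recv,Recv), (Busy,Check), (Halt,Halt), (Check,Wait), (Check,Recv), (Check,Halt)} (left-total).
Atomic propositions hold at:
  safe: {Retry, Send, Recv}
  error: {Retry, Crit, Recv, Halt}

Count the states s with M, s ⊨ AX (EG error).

4

EG error: greatest fixpoint, start Z0 = {Retry, Crit, Recv, Halt}, keep only states in Sat with some successor in Z. Already a fixed point.
Sat(EG error) = {Retry, Crit, Recv, Halt}
Sat(AX (EG error)) = {s : every successor in {Retry, Crit, Recv, Halt}} = {Retry, Crit, Recv, Halt}
|Sat(AX (EG error))| = |{Retry, Crit, Recv, Halt}| = 4.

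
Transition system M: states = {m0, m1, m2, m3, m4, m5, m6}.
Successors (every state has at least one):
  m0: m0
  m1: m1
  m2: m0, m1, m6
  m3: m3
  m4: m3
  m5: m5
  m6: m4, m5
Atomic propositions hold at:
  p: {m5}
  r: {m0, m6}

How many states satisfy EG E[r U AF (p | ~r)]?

Sat(~r) = {m1, m2, m3, m4, m5}
Sat(p | ~r) = {m1, m2, m3, m4, m5}
AF (p | ~r): least fixpoint, start Z0 = {m1, m2, m3, m4, m5}, add states with every successor in Z. Z1 = {m1, m2, m3, m4, m5, m6}; fixed.
Sat(AF (p | ~r)) = {m1, m2, m3, m4, m5, m6}
E[r U AF (p | ~r)]: least fixpoint, start Z0 = Sat(AF (p | ~r)) = {m1, m2, m3, m4, m5, m6}, add states in Sat(r) with some successor in Z. Already a fixed point.
Sat(E[r U AF (p | ~r)]) = {m1, m2, m3, m4, m5, m6}
EG E[r U AF (p | ~r)]: greatest fixpoint, start Z0 = {m1, m2, m3, m4, m5, m6}, keep only states in Sat with some successor in Z. Already a fixed point.
Sat(EG E[r U AF (p | ~r)]) = {m1, m2, m3, m4, m5, m6}
|Sat(EG E[r U AF (p | ~r)])| = |{m1, m2, m3, m4, m5, m6}| = 6.

6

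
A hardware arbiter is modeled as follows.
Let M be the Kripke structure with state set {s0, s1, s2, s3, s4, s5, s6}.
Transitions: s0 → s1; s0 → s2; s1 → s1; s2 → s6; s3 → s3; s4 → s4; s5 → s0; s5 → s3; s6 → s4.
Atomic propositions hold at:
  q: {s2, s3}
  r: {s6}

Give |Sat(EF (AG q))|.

AG q: greatest fixpoint, start Z0 = {s2, s3}, keep only states in Sat with every successor in Z. Z1 = {s3}; fixed.
Sat(AG q) = {s3}
EF (AG q): least fixpoint, start Z0 = {s3}, add states with some successor in Z. Z1 = {s3, s5}; fixed.
Sat(EF (AG q)) = {s3, s5}
|Sat(EF (AG q))| = |{s3, s5}| = 2.

2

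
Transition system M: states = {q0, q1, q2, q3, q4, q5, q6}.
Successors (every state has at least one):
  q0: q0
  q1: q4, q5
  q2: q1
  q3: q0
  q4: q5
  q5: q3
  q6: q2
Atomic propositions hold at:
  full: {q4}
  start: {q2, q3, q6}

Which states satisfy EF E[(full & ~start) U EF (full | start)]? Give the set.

{q1, q2, q3, q4, q5, q6}

Sat(~start) = {q0, q1, q4, q5}
Sat(full & ~start) = {q4}
Sat(full | start) = {q2, q3, q4, q6}
EF (full | start): least fixpoint, start Z0 = {q2, q3, q4, q6}, add states with some successor in Z. Z1 = {q1, q2, q3, q4, q5, q6}; fixed.
Sat(EF (full | start)) = {q1, q2, q3, q4, q5, q6}
E[(full & ~start) U EF (full | start)]: least fixpoint, start Z0 = Sat(EF (full | start)) = {q1, q2, q3, q4, q5, q6}, add states in Sat(full & ~start) with some successor in Z. Already a fixed point.
Sat(E[(full & ~start) U EF (full | start)]) = {q1, q2, q3, q4, q5, q6}
EF E[(full & ~start) U EF (full | start)]: least fixpoint, start Z0 = {q1, q2, q3, q4, q5, q6}, add states with some successor in Z. Already a fixed point.
Sat(EF E[(full & ~start) U EF (full | start)]) = {q1, q2, q3, q4, q5, q6}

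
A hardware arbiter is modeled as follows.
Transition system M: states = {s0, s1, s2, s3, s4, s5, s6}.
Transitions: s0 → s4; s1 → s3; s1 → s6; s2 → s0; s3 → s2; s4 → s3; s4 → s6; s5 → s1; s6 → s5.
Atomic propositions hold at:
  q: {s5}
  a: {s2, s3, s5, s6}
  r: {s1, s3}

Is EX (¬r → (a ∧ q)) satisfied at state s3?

No

Sat(¬r) = {s0, s2, s4, s5, s6}
Sat(a ∧ q) = {s5}
Sat(¬r → (a ∧ q)) = {s1, s3, s5}
Sat(EX (¬r → (a ∧ q))) = {s : some successor in {s1, s3, s5}} = {s1, s4, s5, s6}
s3 ∉ Sat(EX (¬r → (a ∧ q))) = {s1, s4, s5, s6}, so the formula does not hold at s3.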